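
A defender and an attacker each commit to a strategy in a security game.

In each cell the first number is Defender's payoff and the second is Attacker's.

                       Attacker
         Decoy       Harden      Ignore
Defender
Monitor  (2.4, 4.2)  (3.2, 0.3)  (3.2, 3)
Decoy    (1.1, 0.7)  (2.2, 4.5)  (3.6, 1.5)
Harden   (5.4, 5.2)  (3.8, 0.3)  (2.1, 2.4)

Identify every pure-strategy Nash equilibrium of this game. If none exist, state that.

Pure NE: (Harden, Decoy)

Defender against Decoy: payoffs 2.4, 1.1, 5.4 → best response Harden.
Defender against Harden: payoffs 3.2, 2.2, 3.8 → best response Harden.
Defender against Ignore: payoffs 3.2, 3.6, 2.1 → best response Decoy.
Attacker against Monitor: payoffs 4.2, 0.3, 3 → best response Decoy.
Attacker against Decoy: payoffs 0.7, 4.5, 1.5 → best response Harden.
Attacker against Harden: payoffs 5.2, 0.3, 2.4 → best response Decoy.
Mutual best responses: (Harden, Decoy).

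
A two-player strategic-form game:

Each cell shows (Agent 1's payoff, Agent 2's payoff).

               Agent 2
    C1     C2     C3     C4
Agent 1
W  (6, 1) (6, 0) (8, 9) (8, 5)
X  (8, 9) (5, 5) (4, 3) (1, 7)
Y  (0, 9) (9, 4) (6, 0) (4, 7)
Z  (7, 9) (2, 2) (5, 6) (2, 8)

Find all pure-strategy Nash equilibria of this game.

(W, C3), (X, C1)

(W, C1): Agent 1 can switch to X (6 → 8). Not NE.
(W, C2): Agent 1 can switch to Y (6 → 9). Not NE.
(W, C3): Agent 1 gets 8, best alternative 6; Agent 2 gets 9, best alternative 5. No profitable deviation — NE.
(W, C4): Agent 2 can switch to C3 (5 → 9). Not NE.
(X, C1): Agent 1 gets 8, best alternative 7; Agent 2 gets 9, best alternative 7. No profitable deviation — NE.
(X, C2): Agent 1 can switch to W (5 → 6). Not NE.
(X, C3): Agent 1 can switch to W (4 → 8). Not NE.
(X, C4): Agent 1 can switch to W (1 → 8). Not NE.
(The remaining 8 profiles each have a profitable deviation by the same check.)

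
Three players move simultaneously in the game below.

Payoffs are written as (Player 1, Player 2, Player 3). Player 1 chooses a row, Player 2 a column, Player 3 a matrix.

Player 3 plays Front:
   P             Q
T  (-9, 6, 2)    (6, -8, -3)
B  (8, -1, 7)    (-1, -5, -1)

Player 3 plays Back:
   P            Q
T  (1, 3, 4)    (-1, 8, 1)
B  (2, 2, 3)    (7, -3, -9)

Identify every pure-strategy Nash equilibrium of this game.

Player 1 against (P, Front): payoffs -9, 8 → best response B.
Player 1 against (P, Back): payoffs 1, 2 → best response B.
Player 1 against (Q, Front): payoffs 6, -1 → best response T.
Player 1 against (Q, Back): payoffs -1, 7 → best response B.
Player 2 against (T, Front): payoffs 6, -8 → best response P.
Player 2 against (T, Back): payoffs 3, 8 → best response Q.
Player 2 against (B, Front): payoffs -1, -5 → best response P.
Player 2 against (B, Back): payoffs 2, -3 → best response P.
Player 3 against (T, P): payoffs 2, 4 → best response Back.
Player 3 against (T, Q): payoffs -3, 1 → best response Back.
Player 3 against (B, P): payoffs 7, 3 → best response Front.
Player 3 against (B, Q): payoffs -1, -9 → best response Front.
Mutual best responses: (B, P, Front).

Pure NE: (B, P, Front)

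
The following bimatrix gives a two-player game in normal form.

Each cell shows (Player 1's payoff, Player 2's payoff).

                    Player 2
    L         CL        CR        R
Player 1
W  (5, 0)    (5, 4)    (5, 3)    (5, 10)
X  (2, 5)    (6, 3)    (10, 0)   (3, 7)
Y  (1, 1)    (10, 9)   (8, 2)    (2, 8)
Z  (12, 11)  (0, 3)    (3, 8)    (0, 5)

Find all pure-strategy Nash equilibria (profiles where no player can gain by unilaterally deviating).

(W, R) and (Y, CL) and (Z, L)

(W, L): Player 1 can switch to Z (5 → 12). Not NE.
(W, CL): Player 1 can switch to X (5 → 6). Not NE.
(W, CR): Player 1 can switch to X (5 → 10). Not NE.
(W, R): Player 1 gets 5, best alternative 3; Player 2 gets 10, best alternative 4. No profitable deviation — NE.
(X, L): Player 1 can switch to W (2 → 5). Not NE.
(X, CL): Player 1 can switch to Y (6 → 10). Not NE.
(X, CR): Player 2 can switch to L (0 → 5). Not NE.
(X, R): Player 1 can switch to W (3 → 5). Not NE.
(Y, L): Player 1 can switch to W (1 → 5). Not NE.
(Y, CL): Player 1 gets 10, best alternative 6; Player 2 gets 9, best alternative 8. No profitable deviation — NE.
(Y, CR): Player 1 can switch to X (8 → 10). Not NE.
(Y, R): Player 1 can switch to W (2 → 5). Not NE.
(Z, L): Player 1 gets 12, best alternative 5; Player 2 gets 11, best alternative 8. No profitable deviation — NE.
(Z, CL): Player 1 can switch to W (0 → 5). Not NE.
(Z, CR): Player 1 can switch to W (3 → 5). Not NE.
(The remaining 1 profile has a profitable deviation by the same check.)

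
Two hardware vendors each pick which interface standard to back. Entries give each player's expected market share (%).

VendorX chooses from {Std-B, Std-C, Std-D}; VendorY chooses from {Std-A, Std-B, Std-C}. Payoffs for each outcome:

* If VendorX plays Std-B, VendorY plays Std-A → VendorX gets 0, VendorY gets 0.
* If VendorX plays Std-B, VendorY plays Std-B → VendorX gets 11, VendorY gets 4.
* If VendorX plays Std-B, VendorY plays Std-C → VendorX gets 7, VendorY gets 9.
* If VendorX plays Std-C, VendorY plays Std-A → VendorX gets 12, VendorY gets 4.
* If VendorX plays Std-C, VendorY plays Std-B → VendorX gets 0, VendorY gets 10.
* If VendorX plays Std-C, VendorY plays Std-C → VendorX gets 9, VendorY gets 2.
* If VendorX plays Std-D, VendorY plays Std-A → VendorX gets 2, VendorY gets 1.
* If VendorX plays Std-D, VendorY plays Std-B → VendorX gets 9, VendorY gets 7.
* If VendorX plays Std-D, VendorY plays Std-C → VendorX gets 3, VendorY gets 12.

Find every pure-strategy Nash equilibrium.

This game has no pure Nash equilibrium.

(Std-B, Std-A): VendorX can switch to Std-C (0 → 12). Not NE.
(Std-B, Std-B): VendorY can switch to Std-C (4 → 9). Not NE.
(Std-B, Std-C): VendorX can switch to Std-C (7 → 9). Not NE.
(Std-C, Std-A): VendorY can switch to Std-B (4 → 10). Not NE.
(Std-C, Std-B): VendorX can switch to Std-B (0 → 11). Not NE.
(Std-C, Std-C): VendorY can switch to Std-A (2 → 4). Not NE.
(Std-D, Std-A): VendorX can switch to Std-C (2 → 12). Not NE.
(Std-D, Std-B): VendorX can switch to Std-B (9 → 11). Not NE.
(Std-D, Std-C): VendorX can switch to Std-B (3 → 7). Not NE.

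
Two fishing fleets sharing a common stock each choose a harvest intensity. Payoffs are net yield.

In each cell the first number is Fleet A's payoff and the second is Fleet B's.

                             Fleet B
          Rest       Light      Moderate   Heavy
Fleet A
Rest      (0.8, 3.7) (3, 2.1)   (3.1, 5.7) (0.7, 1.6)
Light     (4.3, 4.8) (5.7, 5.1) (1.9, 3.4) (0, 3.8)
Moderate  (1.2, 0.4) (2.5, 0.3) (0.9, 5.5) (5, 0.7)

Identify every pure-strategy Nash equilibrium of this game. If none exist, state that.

Fleet A against Rest: payoffs 0.8, 4.3, 1.2 → best response Light.
Fleet A against Light: payoffs 3, 5.7, 2.5 → best response Light.
Fleet A against Moderate: payoffs 3.1, 1.9, 0.9 → best response Rest.
Fleet A against Heavy: payoffs 0.7, 0, 5 → best response Moderate.
Fleet B against Rest: payoffs 3.7, 2.1, 5.7, 1.6 → best response Moderate.
Fleet B against Light: payoffs 4.8, 5.1, 3.4, 3.8 → best response Light.
Fleet B against Moderate: payoffs 0.4, 0.3, 5.5, 0.7 → best response Moderate.
Mutual best responses: (Rest, Moderate); (Light, Light).

Pure-strategy Nash equilibria: (Rest, Moderate), (Light, Light)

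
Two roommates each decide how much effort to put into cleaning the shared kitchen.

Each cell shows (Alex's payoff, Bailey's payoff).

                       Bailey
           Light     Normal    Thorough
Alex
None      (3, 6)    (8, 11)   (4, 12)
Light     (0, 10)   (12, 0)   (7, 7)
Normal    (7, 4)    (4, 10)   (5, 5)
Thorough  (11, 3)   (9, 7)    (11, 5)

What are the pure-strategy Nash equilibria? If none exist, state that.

For each player, find the best response to each opponent profile; mutual best responses are the pure NE.
Alex against Light: payoffs 3, 0, 7, 11 → best response Thorough.
Alex against Normal: payoffs 8, 12, 4, 9 → best response Light.
Alex against Thorough: payoffs 4, 7, 5, 11 → best response Thorough.
Bailey against None: payoffs 6, 11, 12 → best response Thorough.
Bailey against Light: payoffs 10, 0, 7 → best response Light.
Bailey against Normal: payoffs 4, 10, 5 → best response Normal.
Bailey against Thorough: payoffs 3, 7, 5 → best response Normal.
No profile is a mutual best response for all players.

No pure-strategy Nash equilibrium.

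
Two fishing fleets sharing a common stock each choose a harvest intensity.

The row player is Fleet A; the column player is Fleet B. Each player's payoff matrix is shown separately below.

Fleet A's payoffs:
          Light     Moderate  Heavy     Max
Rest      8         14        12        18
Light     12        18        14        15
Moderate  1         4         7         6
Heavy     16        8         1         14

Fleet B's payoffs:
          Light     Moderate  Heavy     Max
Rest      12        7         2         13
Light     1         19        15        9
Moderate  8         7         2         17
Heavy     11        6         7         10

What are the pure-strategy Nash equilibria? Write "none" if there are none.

Fleet A against Light: payoffs 8, 12, 1, 16 → best response Heavy.
Fleet A against Moderate: payoffs 14, 18, 4, 8 → best response Light.
Fleet A against Heavy: payoffs 12, 14, 7, 1 → best response Light.
Fleet A against Max: payoffs 18, 15, 6, 14 → best response Rest.
Fleet B against Rest: payoffs 12, 7, 2, 13 → best response Max.
Fleet B against Light: payoffs 1, 19, 15, 9 → best response Moderate.
Fleet B against Moderate: payoffs 8, 7, 2, 17 → best response Max.
Fleet B against Heavy: payoffs 11, 6, 7, 10 → best response Light.
Mutual best responses: (Rest, Max); (Light, Moderate); (Heavy, Light).

(Rest, Max), (Light, Moderate), (Heavy, Light)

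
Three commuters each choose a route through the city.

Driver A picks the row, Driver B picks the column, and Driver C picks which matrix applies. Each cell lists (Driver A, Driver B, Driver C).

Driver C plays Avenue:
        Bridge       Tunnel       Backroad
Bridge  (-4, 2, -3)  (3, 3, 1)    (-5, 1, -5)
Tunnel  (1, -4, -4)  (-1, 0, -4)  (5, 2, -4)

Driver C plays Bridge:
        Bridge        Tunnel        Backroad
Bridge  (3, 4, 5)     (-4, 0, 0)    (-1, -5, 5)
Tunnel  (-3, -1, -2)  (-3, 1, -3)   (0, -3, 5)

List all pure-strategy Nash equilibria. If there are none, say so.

Driver A against (Bridge, Avenue): payoffs -4, 1 → best response Tunnel.
Driver A against (Bridge, Bridge): payoffs 3, -3 → best response Bridge.
Driver A against (Tunnel, Avenue): payoffs 3, -1 → best response Bridge.
Driver A against (Tunnel, Bridge): payoffs -4, -3 → best response Tunnel.
Driver A against (Backroad, Avenue): payoffs -5, 5 → best response Tunnel.
Driver A against (Backroad, Bridge): payoffs -1, 0 → best response Tunnel.
Driver B against (Bridge, Avenue): payoffs 2, 3, 1 → best response Tunnel.
Driver B against (Bridge, Bridge): payoffs 4, 0, -5 → best response Bridge.
Driver B against (Tunnel, Avenue): payoffs -4, 0, 2 → best response Backroad.
Driver B against (Tunnel, Bridge): payoffs -1, 1, -3 → best response Tunnel.
Driver C against (Bridge, Bridge): payoffs -3, 5 → best response Bridge.
Driver C against (Bridge, Tunnel): payoffs 1, 0 → best response Avenue.
Driver C against (Bridge, Backroad): payoffs -5, 5 → best response Bridge.
Driver C against (Tunnel, Bridge): payoffs -4, -2 → best response Bridge.
Driver C against (Tunnel, Tunnel): payoffs -4, -3 → best response Bridge.
Driver C against (Tunnel, Backroad): payoffs -4, 5 → best response Bridge.
Mutual best responses: (Bridge, Bridge, Bridge); (Bridge, Tunnel, Avenue); (Tunnel, Tunnel, Bridge).

Pure-strategy Nash equilibria: (Bridge, Bridge, Bridge); (Bridge, Tunnel, Avenue); (Tunnel, Tunnel, Bridge)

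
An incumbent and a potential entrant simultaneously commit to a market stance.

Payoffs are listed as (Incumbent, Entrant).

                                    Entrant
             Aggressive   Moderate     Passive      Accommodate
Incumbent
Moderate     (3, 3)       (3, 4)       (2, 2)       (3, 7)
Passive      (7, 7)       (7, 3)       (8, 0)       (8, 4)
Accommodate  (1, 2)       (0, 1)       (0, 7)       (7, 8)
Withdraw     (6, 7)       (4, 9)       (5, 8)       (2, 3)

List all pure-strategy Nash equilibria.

(Moderate, Aggressive): Incumbent can switch to Passive (3 → 7). Not NE.
(Moderate, Moderate): Incumbent can switch to Passive (3 → 7). Not NE.
(Moderate, Passive): Incumbent can switch to Passive (2 → 8). Not NE.
(Moderate, Accommodate): Incumbent can switch to Passive (3 → 8). Not NE.
(Passive, Aggressive): Incumbent gets 7, best alternative 6; Entrant gets 7, best alternative 4. No profitable deviation — NE.
(Passive, Moderate): Entrant can switch to Aggressive (3 → 7). Not NE.
(Passive, Passive): Entrant can switch to Aggressive (0 → 7). Not NE.
(Passive, Accommodate): Entrant can switch to Aggressive (4 → 7). Not NE.
(Accommodate, Aggressive): Incumbent can switch to Moderate (1 → 3). Not NE.
(The remaining 7 profiles each have a profitable deviation by the same check.)

Pure NE: (Passive, Aggressive)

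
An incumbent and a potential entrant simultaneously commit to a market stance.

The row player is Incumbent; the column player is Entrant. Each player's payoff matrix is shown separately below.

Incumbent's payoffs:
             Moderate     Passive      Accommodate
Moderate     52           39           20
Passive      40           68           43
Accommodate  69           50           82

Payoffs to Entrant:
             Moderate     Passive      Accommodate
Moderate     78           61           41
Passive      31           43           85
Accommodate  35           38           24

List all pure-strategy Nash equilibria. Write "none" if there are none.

This game has no pure Nash equilibrium.

Incumbent against Moderate: payoffs 52, 40, 69 → best response Accommodate.
Incumbent against Passive: payoffs 39, 68, 50 → best response Passive.
Incumbent against Accommodate: payoffs 20, 43, 82 → best response Accommodate.
Entrant against Moderate: payoffs 78, 61, 41 → best response Moderate.
Entrant against Passive: payoffs 31, 43, 85 → best response Accommodate.
Entrant against Accommodate: payoffs 35, 38, 24 → best response Passive.
No profile is a mutual best response for all players.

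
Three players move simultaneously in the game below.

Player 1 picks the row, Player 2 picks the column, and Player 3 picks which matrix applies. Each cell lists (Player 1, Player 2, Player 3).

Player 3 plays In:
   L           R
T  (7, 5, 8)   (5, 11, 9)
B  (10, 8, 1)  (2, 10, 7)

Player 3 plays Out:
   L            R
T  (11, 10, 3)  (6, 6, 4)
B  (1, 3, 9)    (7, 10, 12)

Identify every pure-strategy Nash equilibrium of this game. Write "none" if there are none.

Pure-strategy Nash equilibria: (T, R, In) and (B, R, Out)

(T, L, In): Player 1 can switch to B (7 → 10). Not NE.
(T, L, Out): Player 3 can switch to In (3 → 8). Not NE.
(T, R, In): Player 1 gets 5, best alternative 2; Player 2 gets 11, best alternative 5; Player 3 gets 9, best alternative 4. No profitable deviation — NE.
(T, R, Out): Player 1 can switch to B (6 → 7). Not NE.
(B, L, In): Player 2 can switch to R (8 → 10). Not NE.
(B, L, Out): Player 1 can switch to T (1 → 11). Not NE.
(B, R, In): Player 1 can switch to T (2 → 5). Not NE.
(B, R, Out): Player 1 gets 7, best alternative 6; Player 2 gets 10, best alternative 3; Player 3 gets 12, best alternative 7. No profitable deviation — NE.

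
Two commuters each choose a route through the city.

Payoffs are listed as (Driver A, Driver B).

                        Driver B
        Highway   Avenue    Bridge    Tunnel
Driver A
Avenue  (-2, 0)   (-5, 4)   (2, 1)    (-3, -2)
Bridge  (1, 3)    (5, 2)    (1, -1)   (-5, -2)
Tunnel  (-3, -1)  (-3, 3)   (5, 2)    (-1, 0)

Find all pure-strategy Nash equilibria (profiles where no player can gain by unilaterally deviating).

The unique pure-strategy Nash equilibrium is (Bridge, Highway).

Driver A against Highway: payoffs -2, 1, -3 → best response Bridge.
Driver A against Avenue: payoffs -5, 5, -3 → best response Bridge.
Driver A against Bridge: payoffs 2, 1, 5 → best response Tunnel.
Driver A against Tunnel: payoffs -3, -5, -1 → best response Tunnel.
Driver B against Avenue: payoffs 0, 4, 1, -2 → best response Avenue.
Driver B against Bridge: payoffs 3, 2, -1, -2 → best response Highway.
Driver B against Tunnel: payoffs -1, 3, 2, 0 → best response Avenue.
Mutual best responses: (Bridge, Highway).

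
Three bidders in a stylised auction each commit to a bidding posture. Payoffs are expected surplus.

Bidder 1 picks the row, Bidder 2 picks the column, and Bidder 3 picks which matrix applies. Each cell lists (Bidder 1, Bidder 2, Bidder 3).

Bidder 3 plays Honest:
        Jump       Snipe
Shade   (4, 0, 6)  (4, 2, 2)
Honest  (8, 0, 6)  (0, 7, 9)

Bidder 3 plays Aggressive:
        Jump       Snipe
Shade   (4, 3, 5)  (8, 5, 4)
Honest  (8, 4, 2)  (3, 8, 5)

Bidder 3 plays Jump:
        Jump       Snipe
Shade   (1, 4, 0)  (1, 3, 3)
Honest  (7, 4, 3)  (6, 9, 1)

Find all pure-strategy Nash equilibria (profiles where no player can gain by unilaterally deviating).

Mark each player's best response to every combination of opponents' strategies; a profile where every player is best-responding is a pure Nash equilibrium.
Bidder 1 against (Jump, Honest): payoffs 4, 8 → best response Honest.
Bidder 1 against (Jump, Aggressive): payoffs 4, 8 → best response Honest.
Bidder 1 against (Jump, Jump): payoffs 1, 7 → best response Honest.
Bidder 1 against (Snipe, Honest): payoffs 4, 0 → best response Shade.
Bidder 1 against (Snipe, Aggressive): payoffs 8, 3 → best response Shade.
Bidder 1 against (Snipe, Jump): payoffs 1, 6 → best response Honest.
Bidder 2 against (Shade, Honest): payoffs 0, 2 → best response Snipe.
Bidder 2 against (Shade, Aggressive): payoffs 3, 5 → best response Snipe.
Bidder 2 against (Shade, Jump): payoffs 4, 3 → best response Jump.
Bidder 2 against (Honest, Honest): payoffs 0, 7 → best response Snipe.
Bidder 2 against (Honest, Aggressive): payoffs 4, 8 → best response Snipe.
Bidder 2 against (Honest, Jump): payoffs 4, 9 → best response Snipe.
Bidder 3 against (Shade, Jump): payoffs 6, 5, 0 → best response Honest.
Bidder 3 against (Shade, Snipe): payoffs 2, 4, 3 → best response Aggressive.
Bidder 3 against (Honest, Jump): payoffs 6, 2, 3 → best response Honest.
Bidder 3 against (Honest, Snipe): payoffs 9, 5, 1 → best response Honest.
Mutual best responses: (Shade, Snipe, Aggressive).

(Shade, Snipe, Aggressive)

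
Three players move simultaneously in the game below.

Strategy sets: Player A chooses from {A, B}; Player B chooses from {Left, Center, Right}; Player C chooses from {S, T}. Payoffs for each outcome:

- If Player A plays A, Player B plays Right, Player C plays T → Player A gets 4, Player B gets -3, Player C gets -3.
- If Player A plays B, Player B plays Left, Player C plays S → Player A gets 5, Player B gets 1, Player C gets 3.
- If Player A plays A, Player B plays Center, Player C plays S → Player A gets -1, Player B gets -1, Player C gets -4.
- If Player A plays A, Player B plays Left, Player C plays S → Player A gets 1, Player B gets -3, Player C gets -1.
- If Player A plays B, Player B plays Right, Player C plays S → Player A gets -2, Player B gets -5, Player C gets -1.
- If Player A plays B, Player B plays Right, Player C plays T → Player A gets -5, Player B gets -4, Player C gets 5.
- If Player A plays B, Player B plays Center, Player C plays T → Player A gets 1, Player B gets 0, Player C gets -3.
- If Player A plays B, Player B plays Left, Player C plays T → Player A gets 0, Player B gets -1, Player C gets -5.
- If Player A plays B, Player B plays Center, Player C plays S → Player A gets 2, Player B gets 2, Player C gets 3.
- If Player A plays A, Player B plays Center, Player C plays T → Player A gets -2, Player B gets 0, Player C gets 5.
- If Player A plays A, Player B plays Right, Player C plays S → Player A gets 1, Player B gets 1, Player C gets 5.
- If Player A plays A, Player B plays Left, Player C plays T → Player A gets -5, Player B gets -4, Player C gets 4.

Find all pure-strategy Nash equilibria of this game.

Pure-strategy Nash equilibria: (A, Right, S), (B, Center, S)

Player A against (Left, S): payoffs 1, 5 → best response B.
Player A against (Left, T): payoffs -5, 0 → best response B.
Player A against (Center, S): payoffs -1, 2 → best response B.
Player A against (Center, T): payoffs -2, 1 → best response B.
Player A against (Right, S): payoffs 1, -2 → best response A.
Player A against (Right, T): payoffs 4, -5 → best response A.
Player B against (A, S): payoffs -3, -1, 1 → best response Right.
Player B against (A, T): payoffs -4, 0, -3 → best response Center.
Player B against (B, S): payoffs 1, 2, -5 → best response Center.
Player B against (B, T): payoffs -1, 0, -4 → best response Center.
Player C against (A, Left): payoffs -1, 4 → best response T.
Player C against (A, Center): payoffs -4, 5 → best response T.
Player C against (A, Right): payoffs 5, -3 → best response S.
Player C against (B, Left): payoffs 3, -5 → best response S.
Player C against (B, Center): payoffs 3, -3 → best response S.
Player C against (B, Right): payoffs -1, 5 → best response T.
Mutual best responses: (A, Right, S); (B, Center, S).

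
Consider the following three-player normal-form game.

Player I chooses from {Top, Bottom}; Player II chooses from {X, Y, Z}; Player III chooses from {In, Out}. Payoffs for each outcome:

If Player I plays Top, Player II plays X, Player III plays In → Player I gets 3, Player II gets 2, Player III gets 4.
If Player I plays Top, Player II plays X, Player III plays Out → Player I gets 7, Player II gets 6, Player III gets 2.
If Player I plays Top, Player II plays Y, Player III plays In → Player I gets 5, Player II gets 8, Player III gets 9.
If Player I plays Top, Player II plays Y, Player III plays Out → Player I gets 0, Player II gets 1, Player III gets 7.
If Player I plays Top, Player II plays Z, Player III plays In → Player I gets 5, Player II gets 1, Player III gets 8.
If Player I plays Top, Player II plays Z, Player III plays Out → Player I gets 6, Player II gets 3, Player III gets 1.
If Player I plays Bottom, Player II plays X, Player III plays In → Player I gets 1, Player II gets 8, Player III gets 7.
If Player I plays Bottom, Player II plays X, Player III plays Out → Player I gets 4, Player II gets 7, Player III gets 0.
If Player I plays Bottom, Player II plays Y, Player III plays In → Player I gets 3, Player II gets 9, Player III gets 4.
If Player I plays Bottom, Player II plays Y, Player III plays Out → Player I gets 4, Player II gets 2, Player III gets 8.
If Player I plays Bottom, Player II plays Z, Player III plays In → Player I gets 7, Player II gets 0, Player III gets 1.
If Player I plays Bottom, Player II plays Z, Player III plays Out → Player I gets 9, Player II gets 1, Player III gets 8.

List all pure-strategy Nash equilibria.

(Top, Y, In)

(Top, X, In): Player II can switch to Y (2 → 8). Not NE.
(Top, X, Out): Player III can switch to In (2 → 4). Not NE.
(Top, Y, In): Player I gets 5, best alternative 3; Player II gets 8, best alternative 2; Player III gets 9, best alternative 7. No profitable deviation — NE.
(Top, Y, Out): Player I can switch to Bottom (0 → 4). Not NE.
(Top, Z, In): Player I can switch to Bottom (5 → 7). Not NE.
(Top, Z, Out): Player I can switch to Bottom (6 → 9). Not NE.
(Bottom, X, In): Player I can switch to Top (1 → 3). Not NE.
(Bottom, X, Out): Player I can switch to Top (4 → 7). Not NE.
(Bottom, Y, In): Player I can switch to Top (3 → 5). Not NE.
(The remaining 3 profiles each have a profitable deviation by the same check.)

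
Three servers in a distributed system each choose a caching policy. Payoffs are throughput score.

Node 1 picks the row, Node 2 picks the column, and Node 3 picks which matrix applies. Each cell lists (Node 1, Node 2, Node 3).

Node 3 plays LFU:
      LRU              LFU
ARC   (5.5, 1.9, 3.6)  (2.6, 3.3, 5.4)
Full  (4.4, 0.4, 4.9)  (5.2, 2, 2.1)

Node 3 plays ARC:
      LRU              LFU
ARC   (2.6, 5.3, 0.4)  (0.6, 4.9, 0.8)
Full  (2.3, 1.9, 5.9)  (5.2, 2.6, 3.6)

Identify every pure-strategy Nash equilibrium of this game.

Node 1 against (LRU, LFU): payoffs 5.5, 4.4 → best response ARC.
Node 1 against (LRU, ARC): payoffs 2.6, 2.3 → best response ARC.
Node 1 against (LFU, LFU): payoffs 2.6, 5.2 → best response Full.
Node 1 against (LFU, ARC): payoffs 0.6, 5.2 → best response Full.
Node 2 against (ARC, LFU): payoffs 1.9, 3.3 → best response LFU.
Node 2 against (ARC, ARC): payoffs 5.3, 4.9 → best response LRU.
Node 2 against (Full, LFU): payoffs 0.4, 2 → best response LFU.
Node 2 against (Full, ARC): payoffs 1.9, 2.6 → best response LFU.
Node 3 against (ARC, LRU): payoffs 3.6, 0.4 → best response LFU.
Node 3 against (ARC, LFU): payoffs 5.4, 0.8 → best response LFU.
Node 3 against (Full, LRU): payoffs 4.9, 5.9 → best response ARC.
Node 3 against (Full, LFU): payoffs 2.1, 3.6 → best response ARC.
Mutual best responses: (Full, LFU, ARC).

The unique pure-strategy Nash equilibrium is (Full, LFU, ARC).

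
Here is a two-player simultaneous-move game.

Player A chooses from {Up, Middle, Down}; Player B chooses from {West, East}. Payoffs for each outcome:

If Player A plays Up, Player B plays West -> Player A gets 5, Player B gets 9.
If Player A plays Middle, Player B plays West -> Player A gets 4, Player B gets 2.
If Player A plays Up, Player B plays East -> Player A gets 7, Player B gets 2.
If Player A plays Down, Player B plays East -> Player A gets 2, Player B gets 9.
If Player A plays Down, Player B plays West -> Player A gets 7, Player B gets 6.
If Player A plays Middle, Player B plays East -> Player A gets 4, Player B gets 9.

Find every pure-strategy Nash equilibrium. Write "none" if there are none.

Player A against West: payoffs 5, 4, 7 → best response Down.
Player A against East: payoffs 7, 4, 2 → best response Up.
Player B against Up: payoffs 9, 2 → best response West.
Player B against Middle: payoffs 2, 9 → best response East.
Player B against Down: payoffs 6, 9 → best response East.
No profile is a mutual best response for all players.

This game has no pure Nash equilibrium.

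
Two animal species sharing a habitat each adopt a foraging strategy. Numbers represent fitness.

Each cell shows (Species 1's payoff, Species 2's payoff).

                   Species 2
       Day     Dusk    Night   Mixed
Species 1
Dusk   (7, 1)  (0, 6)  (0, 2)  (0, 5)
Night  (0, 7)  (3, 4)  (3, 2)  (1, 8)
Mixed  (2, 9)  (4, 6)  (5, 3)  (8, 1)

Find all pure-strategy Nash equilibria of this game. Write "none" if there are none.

Species 1 against Day: payoffs 7, 0, 2 → best response Dusk.
Species 1 against Dusk: payoffs 0, 3, 4 → best response Mixed.
Species 1 against Night: payoffs 0, 3, 5 → best response Mixed.
Species 1 against Mixed: payoffs 0, 1, 8 → best response Mixed.
Species 2 against Dusk: payoffs 1, 6, 2, 5 → best response Dusk.
Species 2 against Night: payoffs 7, 4, 2, 8 → best response Mixed.
Species 2 against Mixed: payoffs 9, 6, 3, 1 → best response Day.
No profile is a mutual best response for all players.

This game has no pure Nash equilibrium.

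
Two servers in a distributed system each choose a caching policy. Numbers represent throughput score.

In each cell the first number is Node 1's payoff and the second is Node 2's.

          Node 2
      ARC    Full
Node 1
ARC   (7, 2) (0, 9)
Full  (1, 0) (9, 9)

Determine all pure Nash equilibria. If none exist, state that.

Node 1 against ARC: payoffs 7, 1 → best response ARC.
Node 1 against Full: payoffs 0, 9 → best response Full.
Node 2 against ARC: payoffs 2, 9 → best response Full.
Node 2 against Full: payoffs 0, 9 → best response Full.
Mutual best responses: (Full, Full).

The unique pure-strategy Nash equilibrium is (Full, Full).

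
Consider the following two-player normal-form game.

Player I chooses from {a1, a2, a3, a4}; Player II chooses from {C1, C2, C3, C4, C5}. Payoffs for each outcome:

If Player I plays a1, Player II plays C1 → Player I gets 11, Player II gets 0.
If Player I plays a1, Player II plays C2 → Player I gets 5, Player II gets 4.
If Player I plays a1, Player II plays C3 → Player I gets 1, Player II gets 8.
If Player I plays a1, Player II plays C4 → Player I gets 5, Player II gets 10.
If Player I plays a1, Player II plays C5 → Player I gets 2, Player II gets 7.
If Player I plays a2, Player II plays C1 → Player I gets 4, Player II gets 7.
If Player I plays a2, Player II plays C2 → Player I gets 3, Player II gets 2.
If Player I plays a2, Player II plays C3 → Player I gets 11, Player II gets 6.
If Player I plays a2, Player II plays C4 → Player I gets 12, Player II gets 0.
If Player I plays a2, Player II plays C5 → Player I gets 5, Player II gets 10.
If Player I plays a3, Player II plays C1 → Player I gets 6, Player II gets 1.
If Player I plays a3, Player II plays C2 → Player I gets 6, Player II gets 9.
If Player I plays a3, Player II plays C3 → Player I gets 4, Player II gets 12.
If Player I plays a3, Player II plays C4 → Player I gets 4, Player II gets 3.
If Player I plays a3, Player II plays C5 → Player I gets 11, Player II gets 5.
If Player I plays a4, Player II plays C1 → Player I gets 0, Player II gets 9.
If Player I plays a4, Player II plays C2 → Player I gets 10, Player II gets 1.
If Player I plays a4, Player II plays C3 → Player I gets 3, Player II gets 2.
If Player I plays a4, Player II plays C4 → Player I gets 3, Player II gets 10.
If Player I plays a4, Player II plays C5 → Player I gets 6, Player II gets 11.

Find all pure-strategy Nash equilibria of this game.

No pure-strategy Nash equilibrium.

(a1, C1): Player II can switch to C2 (0 → 4). Not NE.
(a1, C2): Player I can switch to a3 (5 → 6). Not NE.
(a1, C3): Player I can switch to a2 (1 → 11). Not NE.
(a1, C4): Player I can switch to a2 (5 → 12). Not NE.
(a1, C5): Player I can switch to a2 (2 → 5). Not NE.
(a2, C1): Player I can switch to a1 (4 → 11). Not NE.
(a2, C2): Player I can switch to a1 (3 → 5). Not NE.
(a2, C3): Player II can switch to C1 (6 → 7). Not NE.
(a2, C4): Player II can switch to C1 (0 → 7). Not NE.
(a2, C5): Player I can switch to a3 (5 → 11). Not NE.
(The remaining 10 profiles each have a profitable deviation by the same check.)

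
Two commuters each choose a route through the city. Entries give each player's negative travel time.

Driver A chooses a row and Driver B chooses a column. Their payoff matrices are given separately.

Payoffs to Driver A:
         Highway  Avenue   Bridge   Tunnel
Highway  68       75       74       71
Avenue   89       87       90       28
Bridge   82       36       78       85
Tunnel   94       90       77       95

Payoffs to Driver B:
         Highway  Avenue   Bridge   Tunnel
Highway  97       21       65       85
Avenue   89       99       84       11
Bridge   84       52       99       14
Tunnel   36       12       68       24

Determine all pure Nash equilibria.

Driver A against Highway: payoffs 68, 89, 82, 94 → best response Tunnel.
Driver A against Avenue: payoffs 75, 87, 36, 90 → best response Tunnel.
Driver A against Bridge: payoffs 74, 90, 78, 77 → best response Avenue.
Driver A against Tunnel: payoffs 71, 28, 85, 95 → best response Tunnel.
Driver B against Highway: payoffs 97, 21, 65, 85 → best response Highway.
Driver B against Avenue: payoffs 89, 99, 84, 11 → best response Avenue.
Driver B against Bridge: payoffs 84, 52, 99, 14 → best response Bridge.
Driver B against Tunnel: payoffs 36, 12, 68, 24 → best response Bridge.
No profile is a mutual best response for all players.

No pure-strategy Nash equilibrium.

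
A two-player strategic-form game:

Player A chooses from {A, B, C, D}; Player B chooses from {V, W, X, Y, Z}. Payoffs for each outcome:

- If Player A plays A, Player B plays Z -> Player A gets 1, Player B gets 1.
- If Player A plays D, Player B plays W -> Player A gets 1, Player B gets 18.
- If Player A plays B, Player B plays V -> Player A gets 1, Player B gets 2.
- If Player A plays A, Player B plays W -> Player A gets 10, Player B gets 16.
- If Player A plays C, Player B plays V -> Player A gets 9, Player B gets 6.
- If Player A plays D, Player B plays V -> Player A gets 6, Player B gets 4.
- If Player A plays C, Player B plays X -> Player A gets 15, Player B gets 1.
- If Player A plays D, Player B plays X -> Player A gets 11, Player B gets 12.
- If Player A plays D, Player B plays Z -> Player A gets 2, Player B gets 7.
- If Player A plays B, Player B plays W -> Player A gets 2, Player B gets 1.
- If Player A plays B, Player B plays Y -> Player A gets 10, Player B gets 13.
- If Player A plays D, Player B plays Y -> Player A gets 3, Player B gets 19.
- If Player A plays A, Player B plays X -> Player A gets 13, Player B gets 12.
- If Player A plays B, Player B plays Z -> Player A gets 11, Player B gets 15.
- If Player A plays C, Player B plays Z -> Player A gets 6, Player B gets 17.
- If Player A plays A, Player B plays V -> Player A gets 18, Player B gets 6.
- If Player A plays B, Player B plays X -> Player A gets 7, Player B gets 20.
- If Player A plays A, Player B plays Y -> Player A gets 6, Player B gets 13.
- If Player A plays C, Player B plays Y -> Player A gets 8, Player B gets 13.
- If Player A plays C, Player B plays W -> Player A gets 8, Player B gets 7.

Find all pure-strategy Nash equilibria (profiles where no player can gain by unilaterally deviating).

(A, V): Player B can switch to W (6 → 16). Not NE.
(A, W): Player A gets 10, best alternative 8; Player B gets 16, best alternative 13. No profitable deviation — NE.
(A, X): Player A can switch to C (13 → 15). Not NE.
(A, Y): Player A can switch to B (6 → 10). Not NE.
(A, Z): Player A can switch to B (1 → 11). Not NE.
(B, V): Player A can switch to A (1 → 18). Not NE.
(B, W): Player A can switch to A (2 → 10). Not NE.
(The remaining 13 profiles each have a profitable deviation by the same check.)

The unique pure-strategy Nash equilibrium is (A, W).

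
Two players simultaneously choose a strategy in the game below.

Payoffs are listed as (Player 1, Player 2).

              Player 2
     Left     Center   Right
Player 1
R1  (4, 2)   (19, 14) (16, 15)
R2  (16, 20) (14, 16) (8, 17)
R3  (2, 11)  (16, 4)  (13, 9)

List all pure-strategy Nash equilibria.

(R1, Right) and (R2, Left)

Player 1 against Left: payoffs 4, 16, 2 → best response R2.
Player 1 against Center: payoffs 19, 14, 16 → best response R1.
Player 1 against Right: payoffs 16, 8, 13 → best response R1.
Player 2 against R1: payoffs 2, 14, 15 → best response Right.
Player 2 against R2: payoffs 20, 16, 17 → best response Left.
Player 2 against R3: payoffs 11, 4, 9 → best response Left.
Mutual best responses: (R1, Right); (R2, Left).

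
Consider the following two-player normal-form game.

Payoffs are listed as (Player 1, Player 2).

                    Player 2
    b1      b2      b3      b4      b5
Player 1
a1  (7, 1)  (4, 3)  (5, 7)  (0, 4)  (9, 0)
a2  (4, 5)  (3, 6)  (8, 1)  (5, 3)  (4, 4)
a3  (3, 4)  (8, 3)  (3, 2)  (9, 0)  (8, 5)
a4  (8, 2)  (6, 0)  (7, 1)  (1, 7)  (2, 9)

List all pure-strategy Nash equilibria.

none

Player 1 against b1: payoffs 7, 4, 3, 8 → best response a4.
Player 1 against b2: payoffs 4, 3, 8, 6 → best response a3.
Player 1 against b3: payoffs 5, 8, 3, 7 → best response a2.
Player 1 against b4: payoffs 0, 5, 9, 1 → best response a3.
Player 1 against b5: payoffs 9, 4, 8, 2 → best response a1.
Player 2 against a1: payoffs 1, 3, 7, 4, 0 → best response b3.
Player 2 against a2: payoffs 5, 6, 1, 3, 4 → best response b2.
Player 2 against a3: payoffs 4, 3, 2, 0, 5 → best response b5.
Player 2 against a4: payoffs 2, 0, 1, 7, 9 → best response b5.
No profile is a mutual best response for all players.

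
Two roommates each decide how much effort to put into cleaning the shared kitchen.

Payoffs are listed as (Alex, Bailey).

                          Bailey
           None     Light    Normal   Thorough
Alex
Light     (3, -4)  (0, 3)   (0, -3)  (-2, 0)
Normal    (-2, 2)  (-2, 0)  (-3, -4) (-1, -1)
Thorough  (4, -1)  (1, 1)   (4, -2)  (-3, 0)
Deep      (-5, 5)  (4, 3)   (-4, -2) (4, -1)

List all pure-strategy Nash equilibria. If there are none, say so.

This game has no pure Nash equilibrium.

For each player, find the best response to each opponent profile; mutual best responses are the pure NE.
Alex against None: payoffs 3, -2, 4, -5 → best response Thorough.
Alex against Light: payoffs 0, -2, 1, 4 → best response Deep.
Alex against Normal: payoffs 0, -3, 4, -4 → best response Thorough.
Alex against Thorough: payoffs -2, -1, -3, 4 → best response Deep.
Bailey against Light: payoffs -4, 3, -3, 0 → best response Light.
Bailey against Normal: payoffs 2, 0, -4, -1 → best response None.
Bailey against Thorough: payoffs -1, 1, -2, 0 → best response Light.
Bailey against Deep: payoffs 5, 3, -2, -1 → best response None.
No profile is a mutual best response for all players.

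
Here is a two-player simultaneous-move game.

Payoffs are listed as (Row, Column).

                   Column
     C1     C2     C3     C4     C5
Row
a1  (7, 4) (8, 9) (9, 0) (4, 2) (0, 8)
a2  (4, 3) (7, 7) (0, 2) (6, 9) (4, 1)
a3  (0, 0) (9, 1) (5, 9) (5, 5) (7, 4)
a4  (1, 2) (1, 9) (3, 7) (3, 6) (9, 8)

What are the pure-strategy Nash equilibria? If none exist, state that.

(a2, C4)

Row against C1: payoffs 7, 4, 0, 1 → best response a1.
Row against C2: payoffs 8, 7, 9, 1 → best response a3.
Row against C3: payoffs 9, 0, 5, 3 → best response a1.
Row against C4: payoffs 4, 6, 5, 3 → best response a2.
Row against C5: payoffs 0, 4, 7, 9 → best response a4.
Column against a1: payoffs 4, 9, 0, 2, 8 → best response C2.
Column against a2: payoffs 3, 7, 2, 9, 1 → best response C4.
Column against a3: payoffs 0, 1, 9, 5, 4 → best response C3.
Column against a4: payoffs 2, 9, 7, 6, 8 → best response C2.
Mutual best responses: (a2, C4).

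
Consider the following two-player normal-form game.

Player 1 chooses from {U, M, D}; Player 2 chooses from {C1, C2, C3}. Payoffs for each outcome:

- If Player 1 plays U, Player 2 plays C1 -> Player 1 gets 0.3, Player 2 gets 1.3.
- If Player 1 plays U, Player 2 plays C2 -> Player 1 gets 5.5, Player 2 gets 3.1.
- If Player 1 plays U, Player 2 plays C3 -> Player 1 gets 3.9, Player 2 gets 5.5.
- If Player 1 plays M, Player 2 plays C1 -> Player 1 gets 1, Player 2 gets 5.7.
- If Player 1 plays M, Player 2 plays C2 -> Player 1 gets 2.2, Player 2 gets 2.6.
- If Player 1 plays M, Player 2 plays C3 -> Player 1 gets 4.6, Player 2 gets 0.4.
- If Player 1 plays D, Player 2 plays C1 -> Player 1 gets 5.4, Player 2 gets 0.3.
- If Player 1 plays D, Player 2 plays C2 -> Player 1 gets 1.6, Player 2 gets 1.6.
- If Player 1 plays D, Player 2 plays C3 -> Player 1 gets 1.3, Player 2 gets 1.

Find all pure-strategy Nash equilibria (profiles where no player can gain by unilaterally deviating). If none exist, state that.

(U, C1): Player 1 can switch to M (0.3 → 1). Not NE.
(U, C2): Player 2 can switch to C3 (3.1 → 5.5). Not NE.
(U, C3): Player 1 can switch to M (3.9 → 4.6). Not NE.
(M, C1): Player 1 can switch to D (1 → 5.4). Not NE.
(M, C2): Player 1 can switch to U (2.2 → 5.5). Not NE.
(M, C3): Player 2 can switch to C1 (0.4 → 5.7). Not NE.
(The remaining 3 profiles each have a profitable deviation by the same check.)

No pure-strategy Nash equilibrium.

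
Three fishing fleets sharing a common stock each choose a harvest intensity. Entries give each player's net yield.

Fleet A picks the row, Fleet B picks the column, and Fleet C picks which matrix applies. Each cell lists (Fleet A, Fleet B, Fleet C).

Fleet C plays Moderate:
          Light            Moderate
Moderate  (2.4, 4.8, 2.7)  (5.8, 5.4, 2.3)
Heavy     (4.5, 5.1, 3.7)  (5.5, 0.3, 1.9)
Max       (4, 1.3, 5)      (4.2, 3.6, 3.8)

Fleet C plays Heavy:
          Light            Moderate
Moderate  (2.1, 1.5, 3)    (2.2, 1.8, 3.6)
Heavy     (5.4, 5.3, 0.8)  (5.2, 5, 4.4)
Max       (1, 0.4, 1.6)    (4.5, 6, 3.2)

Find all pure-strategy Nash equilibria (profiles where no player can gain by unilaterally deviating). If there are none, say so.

(Moderate, Light, Moderate): Fleet A can switch to Heavy (2.4 → 4.5). Not NE.
(Moderate, Light, Heavy): Fleet A can switch to Heavy (2.1 → 5.4). Not NE.
(Moderate, Moderate, Moderate): Fleet C can switch to Heavy (2.3 → 3.6). Not NE.
(Moderate, Moderate, Heavy): Fleet A can switch to Heavy (2.2 → 5.2). Not NE.
(Heavy, Light, Moderate): Fleet A gets 4.5, best alternative 4; Fleet B gets 5.1, best alternative 0.3; Fleet C gets 3.7, best alternative 0.8. No profitable deviation — NE.
(Heavy, Light, Heavy): Fleet C can switch to Moderate (0.8 → 3.7). Not NE.
(Heavy, Moderate, Moderate): Fleet A can switch to Moderate (5.5 → 5.8). Not NE.
(Heavy, Moderate, Heavy): Fleet B can switch to Light (5 → 5.3). Not NE.
(Max, Light, Moderate): Fleet A can switch to Heavy (4 → 4.5). Not NE.
(Max, Light, Heavy): Fleet A can switch to Moderate (1 → 2.1). Not NE.
(Max, Moderate, Moderate): Fleet A can switch to Moderate (4.2 → 5.8). Not NE.
(Max, Moderate, Heavy): Fleet A can switch to Heavy (4.5 → 5.2). Not NE.

The unique pure-strategy Nash equilibrium is (Heavy, Light, Moderate).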